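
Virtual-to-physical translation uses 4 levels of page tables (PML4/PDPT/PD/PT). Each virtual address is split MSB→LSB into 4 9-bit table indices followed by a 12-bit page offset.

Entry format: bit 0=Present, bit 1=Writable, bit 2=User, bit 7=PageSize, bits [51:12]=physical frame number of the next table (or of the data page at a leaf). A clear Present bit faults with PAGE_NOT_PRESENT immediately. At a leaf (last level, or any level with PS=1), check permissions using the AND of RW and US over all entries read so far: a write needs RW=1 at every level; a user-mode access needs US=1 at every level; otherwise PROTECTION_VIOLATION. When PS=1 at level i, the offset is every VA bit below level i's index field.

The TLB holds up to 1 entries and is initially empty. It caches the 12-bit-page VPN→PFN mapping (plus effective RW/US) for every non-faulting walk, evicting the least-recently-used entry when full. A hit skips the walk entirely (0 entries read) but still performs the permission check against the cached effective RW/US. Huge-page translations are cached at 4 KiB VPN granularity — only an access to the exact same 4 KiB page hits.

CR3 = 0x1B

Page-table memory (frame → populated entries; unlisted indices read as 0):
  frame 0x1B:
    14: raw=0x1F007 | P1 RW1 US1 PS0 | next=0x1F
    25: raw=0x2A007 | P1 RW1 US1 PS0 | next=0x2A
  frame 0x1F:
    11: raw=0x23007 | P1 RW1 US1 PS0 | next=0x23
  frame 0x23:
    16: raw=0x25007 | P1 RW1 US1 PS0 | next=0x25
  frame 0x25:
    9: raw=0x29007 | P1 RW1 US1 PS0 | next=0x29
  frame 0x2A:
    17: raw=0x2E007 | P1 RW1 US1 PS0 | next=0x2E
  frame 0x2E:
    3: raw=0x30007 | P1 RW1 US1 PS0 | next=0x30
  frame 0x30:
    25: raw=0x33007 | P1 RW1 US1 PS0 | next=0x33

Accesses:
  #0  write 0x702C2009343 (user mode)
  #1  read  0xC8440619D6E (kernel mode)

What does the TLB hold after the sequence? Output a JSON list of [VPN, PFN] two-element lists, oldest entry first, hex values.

Trace:
#0 VA=0x702C2009343 (w,user):
  L0 @0x1B[14] → 0x1F007  P=1,RW=1,US=1,PS=0
  L1 @0x1F[11] → 0x23007  P=1,RW=1,US=1,PS=0
  L2 @0x23[16] → 0x25007  P=1,RW=1,US=1,PS=0
  L3 @0x25[9] → 0x29007  P=1,RW=1,US=1,PS=0
  ✓ 0x29343  — 4 lookups
#1 VA=0xC8440619D6E (r,kernel):
  L0 @0x1B[25] → 0x2A007  P=1,RW=1,US=1,PS=0
  L1 @0x2A[17] → 0x2E007  P=1,RW=1,US=1,PS=0
  L2 @0x2E[3] → 0x30007  P=1,RW=1,US=1,PS=0
  L3 @0x30[25] → 0x33007  P=1,RW=1,US=1,PS=0
  ✓ 0x33D6E  — 4 lookups

TLB: [["0xC8440619", "0x33"]]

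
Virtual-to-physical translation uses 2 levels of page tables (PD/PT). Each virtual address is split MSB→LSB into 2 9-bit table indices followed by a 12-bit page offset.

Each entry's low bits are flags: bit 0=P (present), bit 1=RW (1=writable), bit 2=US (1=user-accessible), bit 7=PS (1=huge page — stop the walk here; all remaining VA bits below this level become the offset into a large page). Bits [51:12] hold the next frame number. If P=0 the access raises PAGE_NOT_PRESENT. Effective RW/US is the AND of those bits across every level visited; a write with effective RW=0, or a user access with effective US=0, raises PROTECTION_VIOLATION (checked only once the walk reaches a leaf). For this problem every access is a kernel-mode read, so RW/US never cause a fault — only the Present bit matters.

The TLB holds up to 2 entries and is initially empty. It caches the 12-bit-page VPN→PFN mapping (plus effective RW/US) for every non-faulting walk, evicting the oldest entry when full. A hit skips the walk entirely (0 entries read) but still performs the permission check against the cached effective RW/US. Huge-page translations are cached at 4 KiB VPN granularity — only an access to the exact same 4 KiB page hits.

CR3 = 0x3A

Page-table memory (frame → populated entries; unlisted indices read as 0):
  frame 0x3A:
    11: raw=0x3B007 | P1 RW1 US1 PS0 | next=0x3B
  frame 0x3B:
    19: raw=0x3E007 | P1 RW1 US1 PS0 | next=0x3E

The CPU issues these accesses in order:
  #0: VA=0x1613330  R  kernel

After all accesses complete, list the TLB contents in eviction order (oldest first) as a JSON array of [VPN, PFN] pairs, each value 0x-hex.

Per-access translation:
#0 VA=0x1613330 (r,kernel):
  lvl0: tbl 0x3A, slot 11 ⇒ 0x3B007 (P1/RW1/US1/PS0)
  lvl1: tbl 0x3B, slot 19 ⇒ 0x3E007 (P1/RW1/US1/PS0)
  → PA=0x3E330  (2 entries read)

TLB: [["0x1613", "0x3E"]]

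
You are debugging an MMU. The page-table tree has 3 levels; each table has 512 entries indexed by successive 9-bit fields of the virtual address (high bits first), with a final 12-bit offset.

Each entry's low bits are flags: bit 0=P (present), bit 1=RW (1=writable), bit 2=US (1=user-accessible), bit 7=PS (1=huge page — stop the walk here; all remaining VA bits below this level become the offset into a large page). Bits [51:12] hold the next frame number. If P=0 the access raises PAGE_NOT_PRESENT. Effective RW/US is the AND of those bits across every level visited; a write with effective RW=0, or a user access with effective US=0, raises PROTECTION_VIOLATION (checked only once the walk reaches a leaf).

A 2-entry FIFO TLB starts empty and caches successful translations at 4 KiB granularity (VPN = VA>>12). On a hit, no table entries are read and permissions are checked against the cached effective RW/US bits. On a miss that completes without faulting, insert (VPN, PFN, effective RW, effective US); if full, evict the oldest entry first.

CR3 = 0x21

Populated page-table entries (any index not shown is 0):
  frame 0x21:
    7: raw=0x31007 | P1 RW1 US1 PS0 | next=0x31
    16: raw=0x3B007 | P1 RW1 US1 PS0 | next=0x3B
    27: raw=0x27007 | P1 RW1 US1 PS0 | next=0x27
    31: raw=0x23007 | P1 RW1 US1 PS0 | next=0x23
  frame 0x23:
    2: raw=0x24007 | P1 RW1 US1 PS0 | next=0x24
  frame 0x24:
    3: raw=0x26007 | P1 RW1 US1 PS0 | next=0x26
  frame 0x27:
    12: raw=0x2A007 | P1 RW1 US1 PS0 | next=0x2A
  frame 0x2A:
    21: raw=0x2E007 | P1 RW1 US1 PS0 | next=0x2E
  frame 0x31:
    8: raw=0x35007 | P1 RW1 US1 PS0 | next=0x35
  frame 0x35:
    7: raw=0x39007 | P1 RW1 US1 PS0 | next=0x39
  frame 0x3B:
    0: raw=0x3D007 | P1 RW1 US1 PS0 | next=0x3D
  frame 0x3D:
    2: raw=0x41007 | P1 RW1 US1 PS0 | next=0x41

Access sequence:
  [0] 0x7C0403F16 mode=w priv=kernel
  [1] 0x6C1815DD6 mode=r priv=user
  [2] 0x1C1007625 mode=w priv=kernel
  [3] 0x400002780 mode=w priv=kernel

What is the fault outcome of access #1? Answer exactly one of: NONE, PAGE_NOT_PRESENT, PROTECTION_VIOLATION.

Walk each access:
#0 VA=0x7C0403F16 (w,kernel):
  L0 @0x21[31] → 0x23007  P=1,RW=1,US=1,PS=0
  L1 @0x23[2] → 0x24007  P=1,RW=1,US=1,PS=0
  L2 @0x24[3] → 0x26007  P=1,RW=1,US=1,PS=0
  → PA=0x26F16  (3 entries read)
#1 VA=0x6C1815DD6 (r,user):
  L0 @0x21[27] → 0x27007  P=1,RW=1,US=1,PS=0
  L1 @0x27[12] → 0x2A007  P=1,RW=1,US=1,PS=0
  L2 @0x2A[21] → 0x2E007  P=1,RW=1,US=1,PS=0
  → PA=0x2EDD6  (3 entries read)
#2 VA=0x1C1007625 (w,kernel):
  L0 @0x21[7] → 0x31007  P=1,RW=1,US=1,PS=0
  L1 @0x31[8] → 0x35007  P=1,RW=1,US=1,PS=0
  L2 @0x35[7] → 0x39007  P=1,RW=1,US=1,PS=0
  → PA=0x39625  (3 entries read)
#3 VA=0x400002780 (w,kernel):
  L0 @0x21[16] → 0x3B007  P=1,RW=1,US=1,PS=0
  L1 @0x3B[0] → 0x3D007  P=1,RW=1,US=1,PS=0
  L2 @0x3D[2] → 0x41007  P=1,RW=1,US=1,PS=0
  → PA=0x41780  (3 entries read)

Access #1 fault: NONE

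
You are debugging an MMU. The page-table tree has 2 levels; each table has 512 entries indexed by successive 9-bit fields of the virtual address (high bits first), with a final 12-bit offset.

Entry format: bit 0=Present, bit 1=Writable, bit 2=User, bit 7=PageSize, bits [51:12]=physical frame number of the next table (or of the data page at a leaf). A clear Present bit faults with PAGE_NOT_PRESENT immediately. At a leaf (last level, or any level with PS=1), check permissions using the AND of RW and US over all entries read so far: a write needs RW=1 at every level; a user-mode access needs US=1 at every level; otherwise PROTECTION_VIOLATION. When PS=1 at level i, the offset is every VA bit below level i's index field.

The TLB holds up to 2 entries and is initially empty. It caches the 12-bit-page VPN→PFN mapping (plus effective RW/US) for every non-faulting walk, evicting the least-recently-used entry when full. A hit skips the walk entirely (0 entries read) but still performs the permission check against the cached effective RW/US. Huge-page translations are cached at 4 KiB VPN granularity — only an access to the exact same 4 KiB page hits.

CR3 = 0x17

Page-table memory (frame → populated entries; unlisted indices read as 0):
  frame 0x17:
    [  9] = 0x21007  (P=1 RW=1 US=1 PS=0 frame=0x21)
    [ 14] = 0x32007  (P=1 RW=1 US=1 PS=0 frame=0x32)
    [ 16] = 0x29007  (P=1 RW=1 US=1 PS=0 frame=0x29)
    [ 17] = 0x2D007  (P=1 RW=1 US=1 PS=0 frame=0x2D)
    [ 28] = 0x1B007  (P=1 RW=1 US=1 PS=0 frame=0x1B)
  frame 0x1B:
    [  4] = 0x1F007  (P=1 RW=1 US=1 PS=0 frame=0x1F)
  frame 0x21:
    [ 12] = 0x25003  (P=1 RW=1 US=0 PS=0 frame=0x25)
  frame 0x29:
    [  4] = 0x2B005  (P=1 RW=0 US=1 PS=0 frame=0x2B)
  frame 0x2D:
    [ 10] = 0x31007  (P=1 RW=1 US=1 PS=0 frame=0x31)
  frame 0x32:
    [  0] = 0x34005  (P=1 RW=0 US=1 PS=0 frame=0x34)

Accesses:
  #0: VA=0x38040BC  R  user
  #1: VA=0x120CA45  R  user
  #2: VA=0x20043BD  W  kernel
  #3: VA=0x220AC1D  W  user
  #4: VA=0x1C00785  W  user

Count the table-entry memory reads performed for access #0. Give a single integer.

Per-access translation:
#0 VA=0x38040BC (r,user):
  L0: frame=0x17 idx=28 entry=0x1B007 [P=1 RW=1 US=1 PS=0]
  L1: frame=0x1B idx=4 entry=0x1F007 [P=1 RW=1 US=1 PS=0]
  → PA=0x1F0BC  (2 entries read)
#1 VA=0x120CA45 (r,user):
  L0: frame=0x17 idx=9 entry=0x21007 [P=1 RW=1 US=1 PS=0]
  L1: frame=0x21 idx=12 entry=0x25003 [P=1 RW=1 US=0 PS=0]
  ✗ PROTECTION_VIOLATION  [2 reads]
#2 VA=0x20043BD (w,kernel):
  L0: frame=0x17 idx=16 entry=0x29007 [P=1 RW=1 US=1 PS=0]
  L1: frame=0x29 idx=4 entry=0x2B005 [P=1 RW=0 US=1 PS=0]
  ✗ PROTECTION_VIOLATION  [2 reads]
#3 VA=0x220AC1D (w,user):
  L0: frame=0x17 idx=17 entry=0x2D007 [P=1 RW=1 US=1 PS=0]
  L1: frame=0x2D idx=10 entry=0x31007 [P=1 RW=1 US=1 PS=0]
  → PA=0x31C1D  (2 entries read)
#4 VA=0x1C00785 (w,user):
  L0: frame=0x17 idx=14 entry=0x32007 [P=1 RW=1 US=1 PS=0]
  L1: frame=0x32 idx=0 entry=0x34005 [P=1 RW=0 US=1 PS=0]
  ✗ PROTECTION_VIOLATION  [2 reads]

Entries read for #0: 2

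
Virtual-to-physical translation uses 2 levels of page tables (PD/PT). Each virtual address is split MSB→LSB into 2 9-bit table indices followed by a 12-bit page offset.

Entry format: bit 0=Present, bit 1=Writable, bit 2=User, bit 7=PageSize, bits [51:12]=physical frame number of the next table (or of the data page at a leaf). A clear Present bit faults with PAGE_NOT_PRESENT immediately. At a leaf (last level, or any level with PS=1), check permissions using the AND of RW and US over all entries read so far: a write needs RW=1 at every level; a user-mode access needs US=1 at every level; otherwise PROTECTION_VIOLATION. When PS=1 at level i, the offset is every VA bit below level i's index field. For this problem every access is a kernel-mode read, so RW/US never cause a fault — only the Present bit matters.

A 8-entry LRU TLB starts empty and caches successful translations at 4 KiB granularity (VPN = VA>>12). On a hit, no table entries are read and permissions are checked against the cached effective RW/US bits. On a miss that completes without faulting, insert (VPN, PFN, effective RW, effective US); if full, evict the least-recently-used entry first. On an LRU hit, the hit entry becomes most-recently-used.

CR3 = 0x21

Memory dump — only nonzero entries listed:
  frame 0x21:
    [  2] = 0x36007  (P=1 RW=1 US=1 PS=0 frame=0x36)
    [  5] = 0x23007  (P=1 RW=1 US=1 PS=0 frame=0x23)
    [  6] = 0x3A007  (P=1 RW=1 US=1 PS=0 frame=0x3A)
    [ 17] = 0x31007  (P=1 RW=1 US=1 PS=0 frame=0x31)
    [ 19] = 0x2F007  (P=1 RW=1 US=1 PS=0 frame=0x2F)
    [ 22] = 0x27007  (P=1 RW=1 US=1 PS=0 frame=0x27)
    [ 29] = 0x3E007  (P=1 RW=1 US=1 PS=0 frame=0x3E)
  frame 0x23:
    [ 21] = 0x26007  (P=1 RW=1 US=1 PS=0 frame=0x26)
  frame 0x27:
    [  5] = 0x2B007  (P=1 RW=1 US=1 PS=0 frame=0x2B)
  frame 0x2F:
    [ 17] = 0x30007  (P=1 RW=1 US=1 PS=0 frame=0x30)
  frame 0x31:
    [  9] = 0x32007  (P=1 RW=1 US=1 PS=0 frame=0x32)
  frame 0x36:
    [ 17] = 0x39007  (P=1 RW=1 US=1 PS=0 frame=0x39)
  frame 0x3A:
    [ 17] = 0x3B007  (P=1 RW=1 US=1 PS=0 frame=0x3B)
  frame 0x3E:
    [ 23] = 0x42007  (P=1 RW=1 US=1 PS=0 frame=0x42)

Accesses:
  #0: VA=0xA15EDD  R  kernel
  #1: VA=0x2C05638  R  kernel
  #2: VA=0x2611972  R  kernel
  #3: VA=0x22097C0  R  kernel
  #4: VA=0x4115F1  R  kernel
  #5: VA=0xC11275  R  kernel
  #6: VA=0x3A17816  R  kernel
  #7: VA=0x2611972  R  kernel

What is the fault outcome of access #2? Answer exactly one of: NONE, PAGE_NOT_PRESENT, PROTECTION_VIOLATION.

Per-access translation:
#0 VA=0xA15EDD (r,kernel):
  L0 @0x21[5] → 0x23007  P=1,RW=1,US=1,PS=0
  L1 @0x23[21] → 0x26007  P=1,RW=1,US=1,PS=0
  → PA=0x26EDD  (2 entries read)
#1 VA=0x2C05638 (r,kernel):
  L0 @0x21[22] → 0x27007  P=1,RW=1,US=1,PS=0
  L1 @0x27[5] → 0x2B007  P=1,RW=1,US=1,PS=0
  → PA=0x2B638  (2 entries read)
#2 VA=0x2611972 (r,kernel):
  L0 @0x21[19] → 0x2F007  P=1,RW=1,US=1,PS=0
  L1 @0x2F[17] → 0x30007  P=1,RW=1,US=1,PS=0
  → PA=0x30972  (2 entries read)
#3 VA=0x22097C0 (r,kernel):
  L0 @0x21[17] → 0x31007  P=1,RW=1,US=1,PS=0
  L1 @0x31[9] → 0x32007  P=1,RW=1,US=1,PS=0
  → PA=0x327C0  (2 entries read)
#4 VA=0x4115F1 (r,kernel):
  L0 @0x21[2] → 0x36007  P=1,RW=1,US=1,PS=0
  L1 @0x36[17] → 0x39007  P=1,RW=1,US=1,PS=0
  → PA=0x395F1  (2 entries read)
#5 VA=0xC11275 (r,kernel):
  L0 @0x21[6] → 0x3A007  P=1,RW=1,US=1,PS=0
  L1 @0x3A[17] → 0x3B007  P=1,RW=1,US=1,PS=0
  → PA=0x3B275  (2 entries read)
#6 VA=0x3A17816 (r,kernel):
  L0 @0x21[29] → 0x3E007  P=1,RW=1,US=1,PS=0
  L1 @0x3E[23] → 0x42007  P=1,RW=1,US=1,PS=0
  → PA=0x42816  (2 entries read)
#7 VA=0x2611972 (r,kernel):
  TLB hit vpn=0x2611 → PA=0x30972

Access #2 fault: NONE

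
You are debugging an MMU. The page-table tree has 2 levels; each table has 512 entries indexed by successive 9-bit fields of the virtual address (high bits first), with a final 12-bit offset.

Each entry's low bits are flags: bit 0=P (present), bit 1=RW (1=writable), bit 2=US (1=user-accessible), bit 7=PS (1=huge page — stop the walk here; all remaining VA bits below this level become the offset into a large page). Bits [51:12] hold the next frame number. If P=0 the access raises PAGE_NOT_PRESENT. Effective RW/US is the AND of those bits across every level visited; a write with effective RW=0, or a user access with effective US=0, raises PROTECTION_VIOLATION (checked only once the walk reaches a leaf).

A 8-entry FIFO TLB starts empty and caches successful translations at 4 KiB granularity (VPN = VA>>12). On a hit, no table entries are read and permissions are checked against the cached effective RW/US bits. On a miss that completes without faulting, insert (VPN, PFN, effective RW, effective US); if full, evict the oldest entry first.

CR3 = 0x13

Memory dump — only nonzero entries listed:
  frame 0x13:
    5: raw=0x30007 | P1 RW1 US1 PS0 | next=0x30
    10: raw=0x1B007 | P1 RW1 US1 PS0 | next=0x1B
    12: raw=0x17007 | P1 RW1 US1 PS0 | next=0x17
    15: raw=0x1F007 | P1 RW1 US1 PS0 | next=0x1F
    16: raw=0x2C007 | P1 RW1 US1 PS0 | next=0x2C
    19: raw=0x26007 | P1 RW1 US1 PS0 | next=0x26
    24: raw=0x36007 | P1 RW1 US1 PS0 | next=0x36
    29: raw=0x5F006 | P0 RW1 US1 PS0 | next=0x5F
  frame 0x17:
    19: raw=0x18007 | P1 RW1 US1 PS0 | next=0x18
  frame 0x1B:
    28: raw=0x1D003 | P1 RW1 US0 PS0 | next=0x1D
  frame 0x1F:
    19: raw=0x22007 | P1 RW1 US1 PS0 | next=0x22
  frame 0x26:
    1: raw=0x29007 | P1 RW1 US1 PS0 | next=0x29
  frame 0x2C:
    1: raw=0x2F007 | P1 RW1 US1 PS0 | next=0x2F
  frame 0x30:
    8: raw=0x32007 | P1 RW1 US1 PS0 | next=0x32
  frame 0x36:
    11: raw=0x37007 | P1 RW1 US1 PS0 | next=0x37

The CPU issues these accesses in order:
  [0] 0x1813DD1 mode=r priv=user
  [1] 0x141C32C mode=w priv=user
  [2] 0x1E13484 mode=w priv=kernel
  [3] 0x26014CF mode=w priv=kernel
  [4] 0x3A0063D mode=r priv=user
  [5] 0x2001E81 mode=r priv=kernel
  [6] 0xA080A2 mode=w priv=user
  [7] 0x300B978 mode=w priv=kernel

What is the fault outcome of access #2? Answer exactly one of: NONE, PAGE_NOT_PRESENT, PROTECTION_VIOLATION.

Per-access translation:
#0 VA=0x1813DD1 (r,user):
  L0: frame=0x13 idx=12 entry=0x17007 [P=1 RW=1 US=1 PS=0]
  L1: frame=0x17 idx=19 entry=0x18007 [P=1 RW=1 US=1 PS=0]
  ✓ 0x18DD1  — 2 lookups
#1 VA=0x141C32C (w,user):
  L0: frame=0x13 idx=10 entry=0x1B007 [P=1 RW=1 US=1 PS=0]
  L1: frame=0x1B idx=28 entry=0x1D003 [P=1 RW=1 US=0 PS=0]
  → PROTECTION_VIOLATION  (2 entries read)
#2 VA=0x1E13484 (w,kernel):
  L0: frame=0x13 idx=15 entry=0x1F007 [P=1 RW=1 US=1 PS=0]
  L1: frame=0x1F idx=19 entry=0x22007 [P=1 RW=1 US=1 PS=0]
  ✓ 0x22484  — 2 lookups
#3 VA=0x26014CF (w,kernel):
  L0: frame=0x13 idx=19 entry=0x26007 [P=1 RW=1 US=1 PS=0]
  L1: frame=0x26 idx=1 entry=0x29007 [P=1 RW=1 US=1 PS=0]
  ✓ 0x294CF  — 2 lookups
#4 VA=0x3A0063D (r,user):
  L0: frame=0x13 idx=29 entry=0x5F006 [P=0 RW=1 US=1 PS=0]
  → PAGE_NOT_PRESENT  (1 entries read)
#5 VA=0x2001E81 (r,kernel):
  L0: frame=0x13 idx=16 entry=0x2C007 [P=1 RW=1 US=1 PS=0]
  L1: frame=0x2C idx=1 entry=0x2F007 [P=1 RW=1 US=1 PS=0]
  ✓ 0x2FE81  — 2 lookups
#6 VA=0xA080A2 (w,user):
  L0: frame=0x13 idx=5 entry=0x30007 [P=1 RW=1 US=1 PS=0]
  L1: frame=0x30 idx=8 entry=0x32007 [P=1 RW=1 US=1 PS=0]
  ✓ 0x320A2  — 2 lookups
#7 VA=0x300B978 (w,kernel):
  L0: frame=0x13 idx=24 entry=0x36007 [P=1 RW=1 US=1 PS=0]
  L1: frame=0x36 idx=11 entry=0x37007 [P=1 RW=1 US=1 PS=0]
  ✓ 0x37978  — 2 lookups

Access #2 fault: NONE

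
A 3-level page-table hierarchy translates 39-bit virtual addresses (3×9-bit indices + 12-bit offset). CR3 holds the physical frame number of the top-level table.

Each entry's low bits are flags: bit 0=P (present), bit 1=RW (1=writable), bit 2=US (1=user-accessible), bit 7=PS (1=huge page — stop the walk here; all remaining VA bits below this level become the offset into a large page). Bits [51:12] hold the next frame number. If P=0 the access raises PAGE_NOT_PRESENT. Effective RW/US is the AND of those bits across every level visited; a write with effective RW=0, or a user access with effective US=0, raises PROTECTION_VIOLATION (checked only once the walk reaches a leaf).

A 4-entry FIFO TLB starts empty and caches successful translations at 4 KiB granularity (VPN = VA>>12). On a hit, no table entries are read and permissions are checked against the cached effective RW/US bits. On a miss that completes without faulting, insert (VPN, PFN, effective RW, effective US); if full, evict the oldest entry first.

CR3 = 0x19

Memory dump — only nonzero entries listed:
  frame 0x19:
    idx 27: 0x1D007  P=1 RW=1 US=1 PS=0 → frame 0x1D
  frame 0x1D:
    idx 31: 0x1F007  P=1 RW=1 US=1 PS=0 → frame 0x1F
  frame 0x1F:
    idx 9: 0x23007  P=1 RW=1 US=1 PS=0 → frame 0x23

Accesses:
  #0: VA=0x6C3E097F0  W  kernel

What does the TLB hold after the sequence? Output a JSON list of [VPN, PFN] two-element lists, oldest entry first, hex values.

Per-access translation:
#0 VA=0x6C3E097F0 (w,kernel):
  L0: frame=0x19 idx=27 entry=0x1D007 [P=1 RW=1 US=1 PS=0]
  L1: frame=0x1D idx=31 entry=0x1F007 [P=1 RW=1 US=1 PS=0]
  L2: frame=0x1F idx=9 entry=0x23007 [P=1 RW=1 US=1 PS=0]
  → PA=0x237F0  (3 entries read)

TLB: [["0x6C3E09", "0x23"]]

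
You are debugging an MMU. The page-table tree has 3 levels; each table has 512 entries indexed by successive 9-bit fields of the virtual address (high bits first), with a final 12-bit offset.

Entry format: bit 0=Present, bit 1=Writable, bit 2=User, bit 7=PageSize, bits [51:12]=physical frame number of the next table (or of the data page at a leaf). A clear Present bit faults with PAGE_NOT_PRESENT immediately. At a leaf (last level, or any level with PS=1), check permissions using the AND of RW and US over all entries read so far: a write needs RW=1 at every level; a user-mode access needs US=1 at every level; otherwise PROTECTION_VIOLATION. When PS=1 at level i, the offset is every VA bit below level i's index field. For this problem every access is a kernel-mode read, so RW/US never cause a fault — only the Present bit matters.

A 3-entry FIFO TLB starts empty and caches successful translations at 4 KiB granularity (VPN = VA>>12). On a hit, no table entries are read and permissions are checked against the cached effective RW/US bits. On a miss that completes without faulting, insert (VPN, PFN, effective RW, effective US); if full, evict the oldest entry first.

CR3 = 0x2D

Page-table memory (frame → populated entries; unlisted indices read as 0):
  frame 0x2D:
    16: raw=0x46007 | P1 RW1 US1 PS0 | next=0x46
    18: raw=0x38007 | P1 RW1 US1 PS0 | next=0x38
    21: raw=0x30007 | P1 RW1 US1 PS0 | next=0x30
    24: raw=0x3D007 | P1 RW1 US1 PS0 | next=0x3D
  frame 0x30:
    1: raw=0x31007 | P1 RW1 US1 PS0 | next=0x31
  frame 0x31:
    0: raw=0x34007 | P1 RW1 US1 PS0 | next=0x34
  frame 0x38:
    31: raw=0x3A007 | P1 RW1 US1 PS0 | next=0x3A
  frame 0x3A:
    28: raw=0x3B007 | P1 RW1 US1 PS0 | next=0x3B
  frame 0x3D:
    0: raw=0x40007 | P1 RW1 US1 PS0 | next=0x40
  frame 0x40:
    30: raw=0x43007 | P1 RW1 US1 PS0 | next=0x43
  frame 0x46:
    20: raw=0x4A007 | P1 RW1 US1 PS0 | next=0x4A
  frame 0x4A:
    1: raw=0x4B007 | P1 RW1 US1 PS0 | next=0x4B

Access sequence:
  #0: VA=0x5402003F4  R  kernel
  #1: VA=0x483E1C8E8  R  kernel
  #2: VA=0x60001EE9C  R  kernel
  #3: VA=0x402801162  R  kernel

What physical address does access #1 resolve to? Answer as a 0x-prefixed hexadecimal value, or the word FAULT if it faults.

Walk each access:
#0 VA=0x5402003F4 (r,kernel):
  L0 @0x2D[21] → 0x30007  P=1,RW=1,US=1,PS=0
  L1 @0x30[1] → 0x31007  P=1,RW=1,US=1,PS=0
  L2 @0x31[0] → 0x34007  P=1,RW=1,US=1,PS=0
  → PA=0x343F4  (3 entries read)
#1 VA=0x483E1C8E8 (r,kernel):
  L0 @0x2D[18] → 0x38007  P=1,RW=1,US=1,PS=0
  L1 @0x38[31] → 0x3A007  P=1,RW=1,US=1,PS=0
  L2 @0x3A[28] → 0x3B007  P=1,RW=1,US=1,PS=0
  → PA=0x3B8E8  (3 entries read)
#2 VA=0x60001EE9C (r,kernel):
  L0 @0x2D[24] → 0x3D007  P=1,RW=1,US=1,PS=0
  L1 @0x3D[0] → 0x40007  P=1,RW=1,US=1,PS=0
  L2 @0x40[30] → 0x43007  P=1,RW=1,US=1,PS=0
  → PA=0x43E9C  (3 entries read)
#3 VA=0x402801162 (r,kernel):
  L0 @0x2D[16] → 0x46007  P=1,RW=1,US=1,PS=0
  L1 @0x46[20] → 0x4A007  P=1,RW=1,US=1,PS=0
  L2 @0x4A[1] → 0x4B007  P=1,RW=1,US=1,PS=0
  → PA=0x4B162  (3 entries read)

Access #1 PA: 0x3B8E8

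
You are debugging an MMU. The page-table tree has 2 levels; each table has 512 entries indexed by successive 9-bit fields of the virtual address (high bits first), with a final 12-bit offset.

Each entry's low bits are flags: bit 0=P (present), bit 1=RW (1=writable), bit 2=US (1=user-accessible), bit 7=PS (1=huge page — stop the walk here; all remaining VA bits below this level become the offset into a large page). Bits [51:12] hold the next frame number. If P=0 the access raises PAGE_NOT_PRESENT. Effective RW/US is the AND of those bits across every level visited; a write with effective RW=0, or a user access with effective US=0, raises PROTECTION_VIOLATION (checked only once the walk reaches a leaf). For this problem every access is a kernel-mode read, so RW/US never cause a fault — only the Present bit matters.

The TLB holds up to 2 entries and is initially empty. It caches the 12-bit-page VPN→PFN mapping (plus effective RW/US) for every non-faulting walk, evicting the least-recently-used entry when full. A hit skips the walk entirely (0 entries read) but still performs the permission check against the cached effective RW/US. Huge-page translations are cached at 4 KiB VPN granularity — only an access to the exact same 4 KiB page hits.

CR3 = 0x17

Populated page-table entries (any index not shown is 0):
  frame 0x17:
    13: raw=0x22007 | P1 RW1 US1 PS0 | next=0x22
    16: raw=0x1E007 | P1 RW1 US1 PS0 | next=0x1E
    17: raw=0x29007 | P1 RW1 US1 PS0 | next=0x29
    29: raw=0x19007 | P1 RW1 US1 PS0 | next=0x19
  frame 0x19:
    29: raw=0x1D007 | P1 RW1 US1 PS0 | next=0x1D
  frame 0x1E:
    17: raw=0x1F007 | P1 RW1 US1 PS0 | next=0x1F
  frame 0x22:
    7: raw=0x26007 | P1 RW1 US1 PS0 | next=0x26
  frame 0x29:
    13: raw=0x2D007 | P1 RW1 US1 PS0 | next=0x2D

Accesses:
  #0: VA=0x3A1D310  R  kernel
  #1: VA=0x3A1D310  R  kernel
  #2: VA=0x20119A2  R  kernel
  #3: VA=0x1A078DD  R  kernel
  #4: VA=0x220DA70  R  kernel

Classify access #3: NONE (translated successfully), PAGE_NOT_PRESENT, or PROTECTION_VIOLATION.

Per-access translation:
#0 VA=0x3A1D310 (r,kernel):
  lvl0: tbl 0x17, slot 29 ⇒ 0x19007 (P1/RW1/US1/PS0)
  lvl1: tbl 0x19, slot 29 ⇒ 0x1D007 (P1/RW1/US1/PS0)
  → PA=0x1D310  (2 entries read)
#1 VA=0x3A1D310 (r,kernel):
  TLB hit vpn=0x3A1D → PA=0x1D310
#2 VA=0x20119A2 (r,kernel):
  lvl0: tbl 0x17, slot 16 ⇒ 0x1E007 (P1/RW1/US1/PS0)
  lvl1: tbl 0x1E, slot 17 ⇒ 0x1F007 (P1/RW1/US1/PS0)
  → PA=0x1F9A2  (2 entries read)
#3 VA=0x1A078DD (r,kernel):
  lvl0: tbl 0x17, slot 13 ⇒ 0x22007 (P1/RW1/US1/PS0)
  lvl1: tbl 0x22, slot 7 ⇒ 0x26007 (P1/RW1/US1/PS0)
  → PA=0x268DD  (2 entries read)
#4 VA=0x220DA70 (r,kernel):
  lvl0: tbl 0x17, slot 17 ⇒ 0x29007 (P1/RW1/US1/PS0)
  lvl1: tbl 0x29, slot 13 ⇒ 0x2D007 (P1/RW1/US1/PS0)
  → PA=0x2DA70  (2 entries read)

Access #3 fault: NONE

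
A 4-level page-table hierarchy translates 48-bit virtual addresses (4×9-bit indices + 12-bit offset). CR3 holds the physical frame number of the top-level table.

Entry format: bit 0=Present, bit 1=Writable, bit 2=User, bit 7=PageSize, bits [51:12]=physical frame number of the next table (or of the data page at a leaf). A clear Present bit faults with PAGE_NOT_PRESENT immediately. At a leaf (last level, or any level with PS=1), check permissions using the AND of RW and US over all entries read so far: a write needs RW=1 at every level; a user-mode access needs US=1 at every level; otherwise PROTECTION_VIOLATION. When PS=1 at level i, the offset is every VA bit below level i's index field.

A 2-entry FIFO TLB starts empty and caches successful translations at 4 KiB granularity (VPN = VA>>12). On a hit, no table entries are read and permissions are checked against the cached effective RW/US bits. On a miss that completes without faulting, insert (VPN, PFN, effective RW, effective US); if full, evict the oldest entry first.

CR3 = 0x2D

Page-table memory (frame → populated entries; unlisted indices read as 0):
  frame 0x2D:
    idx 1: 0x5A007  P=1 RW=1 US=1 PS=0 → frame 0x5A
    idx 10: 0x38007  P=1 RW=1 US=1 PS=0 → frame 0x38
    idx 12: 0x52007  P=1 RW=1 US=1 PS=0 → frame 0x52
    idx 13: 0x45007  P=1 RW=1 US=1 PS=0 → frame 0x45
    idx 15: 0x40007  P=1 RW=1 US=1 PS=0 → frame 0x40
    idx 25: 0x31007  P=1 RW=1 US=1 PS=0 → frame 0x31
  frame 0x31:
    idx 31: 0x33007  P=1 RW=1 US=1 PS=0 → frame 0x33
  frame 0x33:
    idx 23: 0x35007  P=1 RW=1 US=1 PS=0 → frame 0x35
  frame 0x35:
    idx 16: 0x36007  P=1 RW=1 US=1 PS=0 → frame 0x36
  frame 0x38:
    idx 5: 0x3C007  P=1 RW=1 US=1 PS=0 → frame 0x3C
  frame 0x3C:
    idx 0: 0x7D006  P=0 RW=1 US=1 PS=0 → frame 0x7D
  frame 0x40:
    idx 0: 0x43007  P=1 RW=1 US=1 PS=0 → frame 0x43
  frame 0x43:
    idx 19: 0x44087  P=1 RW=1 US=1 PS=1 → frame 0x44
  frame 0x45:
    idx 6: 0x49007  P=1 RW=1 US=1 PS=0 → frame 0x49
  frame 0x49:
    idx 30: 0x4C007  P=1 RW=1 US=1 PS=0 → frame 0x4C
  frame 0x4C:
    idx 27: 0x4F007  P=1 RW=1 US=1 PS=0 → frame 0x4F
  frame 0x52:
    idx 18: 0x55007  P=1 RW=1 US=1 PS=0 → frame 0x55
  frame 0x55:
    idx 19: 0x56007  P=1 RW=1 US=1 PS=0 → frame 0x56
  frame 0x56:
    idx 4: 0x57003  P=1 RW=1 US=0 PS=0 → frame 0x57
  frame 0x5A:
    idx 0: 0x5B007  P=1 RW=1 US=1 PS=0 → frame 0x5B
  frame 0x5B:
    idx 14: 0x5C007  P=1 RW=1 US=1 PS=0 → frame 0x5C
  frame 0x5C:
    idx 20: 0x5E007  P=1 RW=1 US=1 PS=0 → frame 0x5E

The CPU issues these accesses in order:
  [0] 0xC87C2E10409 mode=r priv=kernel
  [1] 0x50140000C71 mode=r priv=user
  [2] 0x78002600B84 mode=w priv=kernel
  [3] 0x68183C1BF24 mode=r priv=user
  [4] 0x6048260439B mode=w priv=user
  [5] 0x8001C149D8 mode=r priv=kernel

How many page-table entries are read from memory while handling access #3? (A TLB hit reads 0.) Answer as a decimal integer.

Walk each access:
#0 VA=0xC87C2E10409 (r,kernel):
  lvl0: tbl 0x2D, slot 25 ⇒ 0x31007 (P1/RW1/US1/PS0)
  lvl1: tbl 0x31, slot 31 ⇒ 0x33007 (P1/RW1/US1/PS0)
  lvl2: tbl 0x33, slot 23 ⇒ 0x35007 (P1/RW1/US1/PS0)
  lvl3: tbl 0x35, slot 16 ⇒ 0x36007 (P1/RW1/US1/PS0)
  ⇒ phys 0x36409  [4 reads]
#1 VA=0x50140000C71 (r,user):
  lvl0: tbl 0x2D, slot 10 ⇒ 0x38007 (P1/RW1/US1/PS0)
  lvl1: tbl 0x38, slot 5 ⇒ 0x3C007 (P1/RW1/US1/PS0)
  lvl2: tbl 0x3C, slot 0 ⇒ 0x7D006 (P0/RW1/US1/PS0)
  → PAGE_NOT_PRESENT  (3 entries read)
#2 VA=0x78002600B84 (w,kernel):
  lvl0: tbl 0x2D, slot 15 ⇒ 0x40007 (P1/RW1/US1/PS0)
  lvl1: tbl 0x40, slot 0 ⇒ 0x43007 (P1/RW1/US1/PS0)
  lvl2: tbl 0x43, slot 19 ⇒ 0x44087 (P1/RW1/US1/PS1)
  ⇒ phys 0x44B84 (huge @L2)  [3 reads]
#3 VA=0x68183C1BF24 (r,user):
  lvl0: tbl 0x2D, slot 13 ⇒ 0x45007 (P1/RW1/US1/PS0)
  lvl1: tbl 0x45, slot 6 ⇒ 0x49007 (P1/RW1/US1/PS0)
  lvl2: tbl 0x49, slot 30 ⇒ 0x4C007 (P1/RW1/US1/PS0)
  lvl3: tbl 0x4C, slot 27 ⇒ 0x4F007 (P1/RW1/US1/PS0)
  ⇒ phys 0x4FF24  [4 reads]
#4 VA=0x6048260439B (w,user):
  lvl0: tbl 0x2D, slot 12 ⇒ 0x52007 (P1/RW1/US1/PS0)
  lvl1: tbl 0x52, slot 18 ⇒ 0x55007 (P1/RW1/US1/PS0)
  lvl2: tbl 0x55, slot 19 ⇒ 0x56007 (P1/RW1/US1/PS0)
  lvl3: tbl 0x56, slot 4 ⇒ 0x57003 (P1/RW1/US0/PS0)
  → PROTECTION_VIOLATION  (4 entries read)
#5 VA=0x8001C149D8 (r,kernel):
  lvl0: tbl 0x2D, slot 1 ⇒ 0x5A007 (P1/RW1/US1/PS0)
  lvl1: tbl 0x5A, slot 0 ⇒ 0x5B007 (P1/RW1/US1/PS0)
  lvl2: tbl 0x5B, slot 14 ⇒ 0x5C007 (P1/RW1/US1/PS0)
  lvl3: tbl 0x5C, slot 20 ⇒ 0x5E007 (P1/RW1/US1/PS0)
  ⇒ phys 0x5E9D8  [4 reads]

Entries read for #3: 4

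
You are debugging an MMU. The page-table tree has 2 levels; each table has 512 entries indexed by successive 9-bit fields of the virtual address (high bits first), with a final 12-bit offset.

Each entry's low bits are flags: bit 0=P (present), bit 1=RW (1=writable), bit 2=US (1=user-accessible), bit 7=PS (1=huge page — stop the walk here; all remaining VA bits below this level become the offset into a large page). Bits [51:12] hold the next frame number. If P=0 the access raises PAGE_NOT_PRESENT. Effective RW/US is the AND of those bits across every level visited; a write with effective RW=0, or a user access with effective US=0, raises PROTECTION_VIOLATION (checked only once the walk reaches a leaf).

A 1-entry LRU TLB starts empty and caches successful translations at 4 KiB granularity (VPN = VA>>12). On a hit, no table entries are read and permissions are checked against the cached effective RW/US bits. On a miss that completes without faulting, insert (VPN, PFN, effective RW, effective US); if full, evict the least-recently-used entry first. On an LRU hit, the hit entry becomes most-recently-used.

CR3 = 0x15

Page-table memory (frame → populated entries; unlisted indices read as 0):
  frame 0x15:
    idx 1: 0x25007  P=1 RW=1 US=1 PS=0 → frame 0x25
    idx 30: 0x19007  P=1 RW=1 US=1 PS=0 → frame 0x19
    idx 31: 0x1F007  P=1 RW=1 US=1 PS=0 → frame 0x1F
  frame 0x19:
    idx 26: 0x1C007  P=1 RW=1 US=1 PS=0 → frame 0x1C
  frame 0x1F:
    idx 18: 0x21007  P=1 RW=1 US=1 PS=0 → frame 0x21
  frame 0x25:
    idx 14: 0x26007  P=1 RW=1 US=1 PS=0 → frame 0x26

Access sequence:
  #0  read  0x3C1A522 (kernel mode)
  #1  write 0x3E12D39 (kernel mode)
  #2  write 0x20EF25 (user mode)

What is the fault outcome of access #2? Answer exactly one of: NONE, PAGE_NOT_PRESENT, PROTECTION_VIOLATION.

Walk each access:
#0 VA=0x3C1A522 (r,kernel):
  L0: frame=0x15 idx=30 entry=0x19007 [P=1 RW=1 US=1 PS=0]
  L1: frame=0x19 idx=26 entry=0x1C007 [P=1 RW=1 US=1 PS=0]
  ⇒ phys 0x1C522  [2 reads]
#1 VA=0x3E12D39 (w,kernel):
  L0: frame=0x15 idx=31 entry=0x1F007 [P=1 RW=1 US=1 PS=0]
  L1: frame=0x1F idx=18 entry=0x21007 [P=1 RW=1 US=1 PS=0]
  ⇒ phys 0x21D39  [2 reads]
#2 VA=0x20EF25 (w,user):
  L0: frame=0x15 idx=1 entry=0x25007 [P=1 RW=1 US=1 PS=0]
  L1: frame=0x25 idx=14 entry=0x26007 [P=1 RW=1 US=1 PS=0]
  ⇒ phys 0x26F25  [2 reads]

Access #2 fault: NONE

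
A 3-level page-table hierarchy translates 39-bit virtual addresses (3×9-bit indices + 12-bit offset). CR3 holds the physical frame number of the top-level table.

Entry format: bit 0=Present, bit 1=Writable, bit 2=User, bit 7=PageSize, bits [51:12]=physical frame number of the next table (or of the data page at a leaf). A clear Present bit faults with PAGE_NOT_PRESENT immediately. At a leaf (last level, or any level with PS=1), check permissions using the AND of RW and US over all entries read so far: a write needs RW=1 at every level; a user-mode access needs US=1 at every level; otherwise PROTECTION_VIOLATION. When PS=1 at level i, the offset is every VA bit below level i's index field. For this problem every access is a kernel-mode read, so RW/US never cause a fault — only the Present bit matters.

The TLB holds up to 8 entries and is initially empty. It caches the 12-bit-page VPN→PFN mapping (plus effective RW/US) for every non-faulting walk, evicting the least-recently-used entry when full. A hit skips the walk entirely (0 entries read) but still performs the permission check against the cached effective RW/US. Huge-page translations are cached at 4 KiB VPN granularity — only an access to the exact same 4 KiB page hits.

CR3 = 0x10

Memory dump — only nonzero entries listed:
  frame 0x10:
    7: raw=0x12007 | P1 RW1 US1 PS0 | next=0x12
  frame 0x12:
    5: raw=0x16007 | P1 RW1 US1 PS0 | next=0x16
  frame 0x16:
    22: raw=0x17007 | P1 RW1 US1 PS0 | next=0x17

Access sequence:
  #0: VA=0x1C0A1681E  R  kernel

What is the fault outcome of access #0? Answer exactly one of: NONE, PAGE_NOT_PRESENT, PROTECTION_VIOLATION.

Trace:
#0 VA=0x1C0A1681E (r,kernel):
  L0: frame=0x10 idx=7 entry=0x12007 [P=1 RW=1 US=1 PS=0]
  L1: frame=0x12 idx=5 entry=0x16007 [P=1 RW=1 US=1 PS=0]
  L2: frame=0x16 idx=22 entry=0x17007 [P=1 RW=1 US=1 PS=0]
  ⇒ phys 0x1781E  [3 reads]

Access #0 fault: NONE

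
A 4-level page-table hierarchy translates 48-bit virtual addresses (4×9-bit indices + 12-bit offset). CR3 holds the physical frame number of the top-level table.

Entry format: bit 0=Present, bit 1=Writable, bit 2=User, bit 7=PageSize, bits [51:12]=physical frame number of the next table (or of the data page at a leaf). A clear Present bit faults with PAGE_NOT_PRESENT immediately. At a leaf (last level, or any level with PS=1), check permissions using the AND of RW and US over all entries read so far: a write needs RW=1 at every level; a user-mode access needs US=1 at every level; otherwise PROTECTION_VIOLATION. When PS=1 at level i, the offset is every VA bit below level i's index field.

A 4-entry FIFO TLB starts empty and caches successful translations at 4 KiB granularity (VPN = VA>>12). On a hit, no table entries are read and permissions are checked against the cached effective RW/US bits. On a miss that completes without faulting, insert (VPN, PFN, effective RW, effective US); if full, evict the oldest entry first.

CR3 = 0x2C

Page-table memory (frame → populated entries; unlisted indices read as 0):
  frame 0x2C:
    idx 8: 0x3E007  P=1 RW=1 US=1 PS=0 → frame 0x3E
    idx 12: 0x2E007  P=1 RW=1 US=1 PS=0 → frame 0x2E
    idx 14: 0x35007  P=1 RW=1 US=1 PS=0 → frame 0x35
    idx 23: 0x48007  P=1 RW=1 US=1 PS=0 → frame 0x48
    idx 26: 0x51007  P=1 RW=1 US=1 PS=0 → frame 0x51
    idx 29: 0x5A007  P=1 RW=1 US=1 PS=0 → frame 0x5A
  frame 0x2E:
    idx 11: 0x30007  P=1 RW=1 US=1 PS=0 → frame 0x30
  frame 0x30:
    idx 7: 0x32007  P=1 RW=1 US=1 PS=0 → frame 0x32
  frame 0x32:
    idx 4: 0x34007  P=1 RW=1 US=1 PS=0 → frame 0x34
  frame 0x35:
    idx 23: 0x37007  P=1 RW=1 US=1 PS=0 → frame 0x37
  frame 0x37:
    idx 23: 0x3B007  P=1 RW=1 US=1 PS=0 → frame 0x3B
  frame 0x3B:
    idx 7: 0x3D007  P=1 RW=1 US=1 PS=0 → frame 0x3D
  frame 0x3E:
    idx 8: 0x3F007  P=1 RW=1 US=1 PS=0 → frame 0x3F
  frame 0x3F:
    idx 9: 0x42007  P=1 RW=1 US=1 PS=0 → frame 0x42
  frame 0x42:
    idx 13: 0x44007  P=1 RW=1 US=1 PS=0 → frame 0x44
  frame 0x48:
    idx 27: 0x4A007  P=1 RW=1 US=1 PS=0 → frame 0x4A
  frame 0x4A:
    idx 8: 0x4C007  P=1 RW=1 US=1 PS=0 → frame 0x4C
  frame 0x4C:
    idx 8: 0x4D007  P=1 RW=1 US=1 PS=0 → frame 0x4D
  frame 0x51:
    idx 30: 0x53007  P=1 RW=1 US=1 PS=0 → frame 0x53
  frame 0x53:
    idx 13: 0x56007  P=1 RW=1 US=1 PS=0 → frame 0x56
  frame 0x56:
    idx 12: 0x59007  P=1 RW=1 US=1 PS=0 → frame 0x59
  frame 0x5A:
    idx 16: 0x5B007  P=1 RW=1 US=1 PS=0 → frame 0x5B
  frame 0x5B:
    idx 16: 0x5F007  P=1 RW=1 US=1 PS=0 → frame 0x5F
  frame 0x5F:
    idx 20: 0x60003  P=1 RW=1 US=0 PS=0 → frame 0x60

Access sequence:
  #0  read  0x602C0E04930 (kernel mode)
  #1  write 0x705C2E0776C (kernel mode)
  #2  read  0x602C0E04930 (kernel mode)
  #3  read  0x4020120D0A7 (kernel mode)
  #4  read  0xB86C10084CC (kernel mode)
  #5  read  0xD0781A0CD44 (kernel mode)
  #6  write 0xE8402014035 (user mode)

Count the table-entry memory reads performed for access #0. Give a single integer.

Walk each access:
#0 VA=0x602C0E04930 (r,kernel):
  [0] read 0x2C idx=12: raw=0x2E007 flags P=1 W=1 U=1 S=0
  [1] read 0x2E idx=11: raw=0x30007 flags P=1 W=1 U=1 S=0
  [2] read 0x30 idx=7: raw=0x32007 flags P=1 W=1 U=1 S=0
  [3] read 0x32 idx=4: raw=0x34007 flags P=1 W=1 U=1 S=0
  → PA=0x34930  (4 entries read)
#1 VA=0x705C2E0776C (w,kernel):
  [0] read 0x2C idx=14: raw=0x35007 flags P=1 W=1 U=1 S=0
  [1] read 0x35 idx=23: raw=0x37007 flags P=1 W=1 U=1 S=0
  [2] read 0x37 idx=23: raw=0x3B007 flags P=1 W=1 U=1 S=0
  [3] read 0x3B idx=7: raw=0x3D007 flags P=1 W=1 U=1 S=0
  → PA=0x3D76C  (4 entries read)
#2 VA=0x602C0E04930 (r,kernel):
  TLB hit vpn=0x602C0E04 → PA=0x34930
#3 VA=0x4020120D0A7 (r,kernel):
  [0] read 0x2C idx=8: raw=0x3E007 flags P=1 W=1 U=1 S=0
  [1] read 0x3E idx=8: raw=0x3F007 flags P=1 W=1 U=1 S=0
  [2] read 0x3F idx=9: raw=0x42007 flags P=1 W=1 U=1 S=0
  [3] read 0x42 idx=13: raw=0x44007 flags P=1 W=1 U=1 S=0
  → PA=0x440A7  (4 entries read)
#4 VA=0xB86C10084CC (r,kernel):
  [0] read 0x2C idx=23: raw=0x48007 flags P=1 W=1 U=1 S=0
  [1] read 0x48 idx=27: raw=0x4A007 flags P=1 W=1 U=1 S=0
  [2] read 0x4A idx=8: raw=0x4C007 flags P=1 W=1 U=1 S=0
  [3] read 0x4C idx=8: raw=0x4D007 flags P=1 W=1 U=1 S=0
  → PA=0x4D4CC  (4 entries read)
#5 VA=0xD0781A0CD44 (r,kernel):
  [0] read 0x2C idx=26: raw=0x51007 flags P=1 W=1 U=1 S=0
  [1] read 0x51 idx=30: raw=0x53007 flags P=1 W=1 U=1 S=0
  [2] read 0x53 idx=13: raw=0x56007 flags P=1 W=1 U=1 S=0
  [3] read 0x56 idx=12: raw=0x59007 flags P=1 W=1 U=1 S=0
  → PA=0x59D44  (4 entries read)
#6 VA=0xE8402014035 (w,user):
  [0] read 0x2C idx=29: raw=0x5A007 flags P=1 W=1 U=1 S=0
  [1] read 0x5A idx=16: raw=0x5B007 flags P=1 W=1 U=1 S=0
  [2] read 0x5B idx=16: raw=0x5F007 flags P=1 W=1 U=1 S=0
  [3] read 0x5F idx=20: raw=0x60003 flags P=1 W=1 U=0 S=0
  → PROTECTION_VIOLATION  (4 entries read)

Entries read for #0: 4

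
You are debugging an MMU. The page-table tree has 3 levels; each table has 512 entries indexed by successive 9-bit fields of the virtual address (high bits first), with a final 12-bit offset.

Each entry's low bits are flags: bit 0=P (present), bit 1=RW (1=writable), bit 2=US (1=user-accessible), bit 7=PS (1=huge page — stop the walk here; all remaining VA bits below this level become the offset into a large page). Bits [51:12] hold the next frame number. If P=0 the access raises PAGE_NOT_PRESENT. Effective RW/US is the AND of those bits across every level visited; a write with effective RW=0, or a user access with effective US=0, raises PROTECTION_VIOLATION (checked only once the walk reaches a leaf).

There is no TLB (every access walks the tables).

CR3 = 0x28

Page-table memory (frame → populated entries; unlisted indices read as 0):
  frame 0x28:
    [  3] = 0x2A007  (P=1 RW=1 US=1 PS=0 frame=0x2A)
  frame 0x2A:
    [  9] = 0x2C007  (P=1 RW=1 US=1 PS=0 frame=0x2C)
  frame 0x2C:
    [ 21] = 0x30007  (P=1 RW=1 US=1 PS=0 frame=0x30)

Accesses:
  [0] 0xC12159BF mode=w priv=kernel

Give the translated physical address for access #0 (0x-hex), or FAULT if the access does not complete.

Trace:
#0 VA=0xC12159BF (w,kernel):
  lvl0: tbl 0x28, slot 3 ⇒ 0x2A007 (P1/RW1/US1/PS0)
  lvl1: tbl 0x2A, slot 9 ⇒ 0x2C007 (P1/RW1/US1/PS0)
  lvl2: tbl 0x2C, slot 21 ⇒ 0x30007 (P1/RW1/US1/PS0)
  → PA=0x309BF  (3 entries read)

Access #0 PA: 0x309BF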